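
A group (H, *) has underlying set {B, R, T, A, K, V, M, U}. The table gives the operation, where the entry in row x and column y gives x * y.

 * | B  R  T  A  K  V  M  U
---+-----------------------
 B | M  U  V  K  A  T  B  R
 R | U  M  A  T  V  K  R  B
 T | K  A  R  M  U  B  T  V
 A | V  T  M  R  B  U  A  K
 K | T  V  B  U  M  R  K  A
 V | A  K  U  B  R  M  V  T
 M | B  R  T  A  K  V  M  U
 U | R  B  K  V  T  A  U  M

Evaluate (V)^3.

V

V^1 = V
V^2 = V * V = M
V^3 = M * V = V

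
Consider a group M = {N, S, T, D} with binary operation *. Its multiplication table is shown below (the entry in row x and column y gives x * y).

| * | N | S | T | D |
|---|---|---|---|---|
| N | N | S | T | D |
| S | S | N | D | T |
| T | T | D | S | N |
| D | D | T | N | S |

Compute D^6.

S

D^1 = D
D^2 = D * D = S
D^3 = S * D = T
D^4 = T * D = N
D^5 = N * D = D
D^6 = D * D = S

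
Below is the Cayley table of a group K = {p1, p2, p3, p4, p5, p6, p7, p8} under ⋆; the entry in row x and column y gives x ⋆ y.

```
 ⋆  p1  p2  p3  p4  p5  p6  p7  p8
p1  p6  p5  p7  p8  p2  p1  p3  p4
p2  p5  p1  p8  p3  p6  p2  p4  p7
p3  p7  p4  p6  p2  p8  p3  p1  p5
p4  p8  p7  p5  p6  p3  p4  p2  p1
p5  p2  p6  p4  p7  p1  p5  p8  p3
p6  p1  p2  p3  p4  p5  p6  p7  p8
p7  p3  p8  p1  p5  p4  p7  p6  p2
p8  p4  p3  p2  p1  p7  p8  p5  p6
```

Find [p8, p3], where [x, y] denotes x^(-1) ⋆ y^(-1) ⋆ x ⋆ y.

p1

Identity is p6; from the table p8^(-1) = p8 and p3^(-1) = p3.
p8 ⋆ p3 = p2
p2 ⋆ p8 = p7
p7 ⋆ p3 = p1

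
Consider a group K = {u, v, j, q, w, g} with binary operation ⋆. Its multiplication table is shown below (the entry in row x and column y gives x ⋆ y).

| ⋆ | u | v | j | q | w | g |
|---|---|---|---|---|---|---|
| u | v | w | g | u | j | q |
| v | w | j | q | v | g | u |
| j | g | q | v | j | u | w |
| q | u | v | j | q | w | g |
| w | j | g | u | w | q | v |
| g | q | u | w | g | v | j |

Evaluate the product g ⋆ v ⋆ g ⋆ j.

j

g ⋆ v = u
u ⋆ g = q
q ⋆ j = j
(Structurally, K here is isomorphic to the cyclic group Z_6.)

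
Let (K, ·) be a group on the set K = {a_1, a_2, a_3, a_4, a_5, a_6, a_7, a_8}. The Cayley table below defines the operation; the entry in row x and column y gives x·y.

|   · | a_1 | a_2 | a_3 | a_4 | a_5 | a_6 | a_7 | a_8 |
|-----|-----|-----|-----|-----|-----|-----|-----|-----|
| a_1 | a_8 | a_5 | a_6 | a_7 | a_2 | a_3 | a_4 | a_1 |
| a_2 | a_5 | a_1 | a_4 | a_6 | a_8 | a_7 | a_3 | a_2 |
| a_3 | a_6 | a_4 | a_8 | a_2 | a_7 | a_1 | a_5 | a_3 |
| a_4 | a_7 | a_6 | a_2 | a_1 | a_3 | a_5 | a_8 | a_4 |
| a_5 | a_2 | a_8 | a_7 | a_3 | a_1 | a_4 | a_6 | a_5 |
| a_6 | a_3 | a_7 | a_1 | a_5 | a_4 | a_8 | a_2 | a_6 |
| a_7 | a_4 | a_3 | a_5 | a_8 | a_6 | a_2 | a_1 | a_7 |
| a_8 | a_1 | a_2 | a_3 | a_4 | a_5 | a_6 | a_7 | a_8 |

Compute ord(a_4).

4

The identity element is a_8 (its row matches the header).
a_4^1 = a_4
a_4^2 = a_4·a_4 = a_1
a_4^3 = a_1·a_4 = a_7
a_4^4 = a_7·a_4 = a_8
The first power of a_4 equal to the identity is a_4^4, so ord(a_4) = 4.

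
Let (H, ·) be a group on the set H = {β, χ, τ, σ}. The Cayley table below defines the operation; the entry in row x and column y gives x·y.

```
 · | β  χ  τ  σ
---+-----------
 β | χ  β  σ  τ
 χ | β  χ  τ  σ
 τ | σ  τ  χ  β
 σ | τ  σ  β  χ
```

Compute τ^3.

τ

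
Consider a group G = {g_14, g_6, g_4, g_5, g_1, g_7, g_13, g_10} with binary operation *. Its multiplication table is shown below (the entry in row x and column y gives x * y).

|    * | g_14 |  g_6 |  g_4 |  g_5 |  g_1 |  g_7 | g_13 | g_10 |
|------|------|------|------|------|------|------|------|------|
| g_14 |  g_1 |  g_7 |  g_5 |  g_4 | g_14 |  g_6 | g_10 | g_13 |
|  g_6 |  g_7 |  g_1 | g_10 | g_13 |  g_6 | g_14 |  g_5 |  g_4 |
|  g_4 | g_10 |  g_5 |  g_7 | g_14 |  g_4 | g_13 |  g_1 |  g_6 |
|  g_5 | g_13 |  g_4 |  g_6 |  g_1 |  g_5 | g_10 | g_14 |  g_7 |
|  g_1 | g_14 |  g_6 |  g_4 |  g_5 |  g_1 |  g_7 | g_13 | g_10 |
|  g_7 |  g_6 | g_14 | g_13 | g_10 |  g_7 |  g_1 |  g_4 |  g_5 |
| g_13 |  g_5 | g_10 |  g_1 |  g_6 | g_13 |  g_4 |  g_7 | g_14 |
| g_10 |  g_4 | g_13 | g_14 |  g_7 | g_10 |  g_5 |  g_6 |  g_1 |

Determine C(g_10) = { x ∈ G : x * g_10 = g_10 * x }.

{g_1, g_10, g_5, g_7}

Compare row g_10 with column g_10 entry by entry.
g_7 * g_10 = g_5 = g_10 * g_7, so g_7 commutes with g_10.
g_6 * g_10 = g_4 but g_10 * g_6 = g_13, so g_6 does not.
Collecting the elements that commute with g_10: C(g_10) = {g_1, g_10, g_5, g_7}.
(Structurally, G here is isomorphic to the dihedral group D_4.)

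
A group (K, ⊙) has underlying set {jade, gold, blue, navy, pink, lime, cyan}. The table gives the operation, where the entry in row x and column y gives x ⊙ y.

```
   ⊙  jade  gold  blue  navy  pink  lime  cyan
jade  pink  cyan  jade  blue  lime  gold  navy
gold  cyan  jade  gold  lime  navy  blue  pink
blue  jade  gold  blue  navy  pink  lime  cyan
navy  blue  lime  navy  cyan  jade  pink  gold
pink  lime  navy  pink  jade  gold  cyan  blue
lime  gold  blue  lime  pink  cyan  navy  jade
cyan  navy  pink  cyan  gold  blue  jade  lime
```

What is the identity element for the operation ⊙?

The identity e satisfies e ⊙ x = x for all x, so its row in the table reproduces the column headers.
Row blue reads: jade, gold, blue, navy, pink, lime, cyan — exactly the header order. So blue is the identity.
(Structurally, K here is isomorphic to the cyclic group Z_7.)

blue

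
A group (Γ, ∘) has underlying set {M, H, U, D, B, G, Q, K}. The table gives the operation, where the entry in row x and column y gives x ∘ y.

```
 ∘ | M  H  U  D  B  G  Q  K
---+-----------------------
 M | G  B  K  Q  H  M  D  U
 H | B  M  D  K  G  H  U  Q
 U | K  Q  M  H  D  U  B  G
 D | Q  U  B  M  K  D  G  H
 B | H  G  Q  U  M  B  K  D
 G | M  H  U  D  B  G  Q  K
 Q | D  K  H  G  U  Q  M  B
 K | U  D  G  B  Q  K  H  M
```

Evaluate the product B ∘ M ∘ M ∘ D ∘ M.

K

B ∘ M = H
H ∘ M = B
B ∘ D = U
U ∘ M = K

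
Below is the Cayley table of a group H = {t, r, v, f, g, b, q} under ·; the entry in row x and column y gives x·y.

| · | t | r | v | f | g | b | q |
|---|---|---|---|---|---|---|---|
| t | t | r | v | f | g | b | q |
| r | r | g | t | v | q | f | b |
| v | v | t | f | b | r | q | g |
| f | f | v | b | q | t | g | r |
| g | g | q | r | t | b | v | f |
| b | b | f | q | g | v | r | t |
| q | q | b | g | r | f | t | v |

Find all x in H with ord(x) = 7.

{b, f, g, q, r, v}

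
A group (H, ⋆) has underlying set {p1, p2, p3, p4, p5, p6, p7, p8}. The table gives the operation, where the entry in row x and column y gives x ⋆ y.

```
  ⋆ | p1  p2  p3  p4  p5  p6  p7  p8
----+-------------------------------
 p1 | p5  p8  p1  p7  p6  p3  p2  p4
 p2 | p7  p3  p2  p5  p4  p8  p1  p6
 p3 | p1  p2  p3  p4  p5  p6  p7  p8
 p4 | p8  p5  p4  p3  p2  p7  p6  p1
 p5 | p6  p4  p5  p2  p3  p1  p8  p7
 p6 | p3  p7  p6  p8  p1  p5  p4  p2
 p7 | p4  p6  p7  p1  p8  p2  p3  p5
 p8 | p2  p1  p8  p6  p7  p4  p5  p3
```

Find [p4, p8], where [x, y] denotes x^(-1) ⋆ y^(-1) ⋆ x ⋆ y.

p5

Identity is p3; from the table p4^(-1) = p4 and p8^(-1) = p8.
p4 ⋆ p8 = p1
p1 ⋆ p4 = p7
p7 ⋆ p8 = p5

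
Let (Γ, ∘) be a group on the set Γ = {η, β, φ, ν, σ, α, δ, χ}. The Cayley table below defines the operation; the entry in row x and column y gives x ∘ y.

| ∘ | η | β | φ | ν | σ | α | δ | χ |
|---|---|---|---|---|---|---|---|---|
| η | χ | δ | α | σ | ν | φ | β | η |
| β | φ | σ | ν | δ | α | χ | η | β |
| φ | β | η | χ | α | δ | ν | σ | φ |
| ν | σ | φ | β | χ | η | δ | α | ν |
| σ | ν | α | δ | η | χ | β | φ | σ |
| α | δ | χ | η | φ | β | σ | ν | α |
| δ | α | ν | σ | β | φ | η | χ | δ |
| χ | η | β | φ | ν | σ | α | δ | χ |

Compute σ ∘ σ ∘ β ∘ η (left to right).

φ

σ ∘ σ = χ
χ ∘ β = β
β ∘ η = φ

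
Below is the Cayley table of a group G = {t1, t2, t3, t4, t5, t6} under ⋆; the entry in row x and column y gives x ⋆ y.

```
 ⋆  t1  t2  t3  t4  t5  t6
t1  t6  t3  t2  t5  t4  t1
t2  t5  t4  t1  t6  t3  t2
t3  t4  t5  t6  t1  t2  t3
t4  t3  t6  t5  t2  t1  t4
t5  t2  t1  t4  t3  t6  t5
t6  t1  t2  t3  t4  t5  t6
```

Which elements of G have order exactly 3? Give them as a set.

{t2, t4}

Identity is t6. Compute the order of each non-identity element by repeated multiplication:
  t1: t1 → t6  (order 2)
  t2: t2 → t4 → t6  (order 3)
  t3: t3 → t6  (order 2)
  t4: t4 → t2 → t6  (order 3)
  t5: t5 → t6  (order 2)
Elements of order 3: {t2, t4}.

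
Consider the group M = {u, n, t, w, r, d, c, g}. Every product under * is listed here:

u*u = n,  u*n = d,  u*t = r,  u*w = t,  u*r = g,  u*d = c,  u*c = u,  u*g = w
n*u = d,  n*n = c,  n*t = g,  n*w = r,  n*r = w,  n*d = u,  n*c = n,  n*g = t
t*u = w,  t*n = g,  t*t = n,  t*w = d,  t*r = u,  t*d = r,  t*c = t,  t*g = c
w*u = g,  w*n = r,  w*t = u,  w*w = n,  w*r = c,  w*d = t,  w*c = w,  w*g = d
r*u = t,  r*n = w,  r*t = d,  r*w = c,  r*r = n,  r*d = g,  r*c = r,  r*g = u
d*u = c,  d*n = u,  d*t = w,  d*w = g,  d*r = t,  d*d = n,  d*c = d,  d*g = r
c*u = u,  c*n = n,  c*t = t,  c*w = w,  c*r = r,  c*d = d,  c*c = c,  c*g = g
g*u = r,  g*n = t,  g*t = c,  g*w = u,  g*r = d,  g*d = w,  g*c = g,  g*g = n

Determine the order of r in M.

The identity element is c (its row matches the header).
r^1 = r
r^2 = r * r = n
r^3 = n * r = w
r^4 = w * r = c
The first power of r equal to the identity is r^4, so ord(r) = 4.

4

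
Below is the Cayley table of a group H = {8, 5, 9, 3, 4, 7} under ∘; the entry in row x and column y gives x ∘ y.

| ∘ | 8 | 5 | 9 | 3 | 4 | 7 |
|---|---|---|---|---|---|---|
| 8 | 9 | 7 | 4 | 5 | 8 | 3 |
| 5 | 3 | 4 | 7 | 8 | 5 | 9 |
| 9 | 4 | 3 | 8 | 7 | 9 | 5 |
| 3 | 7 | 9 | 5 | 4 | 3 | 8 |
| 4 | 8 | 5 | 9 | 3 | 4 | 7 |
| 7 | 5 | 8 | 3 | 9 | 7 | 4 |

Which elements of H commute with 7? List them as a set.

Compare row 7 with column 7 entry by entry.
3 ∘ 7 = 8 but 7 ∘ 3 = 9, so 3 does not.
Collecting the elements that commute with 7: C(7) = {4, 7}.
(Structurally, H here is isomorphic to the symmetric group S_3.)

{4, 7}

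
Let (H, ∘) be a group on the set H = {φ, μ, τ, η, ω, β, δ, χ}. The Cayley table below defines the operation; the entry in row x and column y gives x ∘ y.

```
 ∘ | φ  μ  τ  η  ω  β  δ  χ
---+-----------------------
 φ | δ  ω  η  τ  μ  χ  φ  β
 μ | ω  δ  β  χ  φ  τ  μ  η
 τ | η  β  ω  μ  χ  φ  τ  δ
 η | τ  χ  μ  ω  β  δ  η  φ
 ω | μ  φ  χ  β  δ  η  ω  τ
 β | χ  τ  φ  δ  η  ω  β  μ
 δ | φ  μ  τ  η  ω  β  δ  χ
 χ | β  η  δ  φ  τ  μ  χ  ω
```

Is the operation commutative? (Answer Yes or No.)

Check whether the table is symmetric across its main diagonal.
Every entry (row x, col y) equals the entry (row y, col x), so H is abelian.
(In fact H ≅ Z_2 x Z_4.)

Yes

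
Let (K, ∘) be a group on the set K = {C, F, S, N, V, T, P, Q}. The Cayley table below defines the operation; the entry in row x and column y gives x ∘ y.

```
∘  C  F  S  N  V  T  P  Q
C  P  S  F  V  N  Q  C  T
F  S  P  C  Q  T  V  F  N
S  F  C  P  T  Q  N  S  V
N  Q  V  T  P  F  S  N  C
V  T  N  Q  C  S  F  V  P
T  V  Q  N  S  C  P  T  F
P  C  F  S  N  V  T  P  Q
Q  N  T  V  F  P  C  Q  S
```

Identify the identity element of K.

The identity e satisfies e ∘ x = x for all x, so its row in the table reproduces the column headers.
Row P reads: C, F, S, N, V, T, P, Q — exactly the header order. So P is the identity.

P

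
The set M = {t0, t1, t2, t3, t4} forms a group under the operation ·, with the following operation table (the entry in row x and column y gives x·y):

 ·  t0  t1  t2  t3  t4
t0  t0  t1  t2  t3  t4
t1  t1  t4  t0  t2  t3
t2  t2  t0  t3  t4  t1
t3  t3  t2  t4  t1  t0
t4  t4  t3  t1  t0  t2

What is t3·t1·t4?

t1

t3·t1 = t2
t2·t4 = t1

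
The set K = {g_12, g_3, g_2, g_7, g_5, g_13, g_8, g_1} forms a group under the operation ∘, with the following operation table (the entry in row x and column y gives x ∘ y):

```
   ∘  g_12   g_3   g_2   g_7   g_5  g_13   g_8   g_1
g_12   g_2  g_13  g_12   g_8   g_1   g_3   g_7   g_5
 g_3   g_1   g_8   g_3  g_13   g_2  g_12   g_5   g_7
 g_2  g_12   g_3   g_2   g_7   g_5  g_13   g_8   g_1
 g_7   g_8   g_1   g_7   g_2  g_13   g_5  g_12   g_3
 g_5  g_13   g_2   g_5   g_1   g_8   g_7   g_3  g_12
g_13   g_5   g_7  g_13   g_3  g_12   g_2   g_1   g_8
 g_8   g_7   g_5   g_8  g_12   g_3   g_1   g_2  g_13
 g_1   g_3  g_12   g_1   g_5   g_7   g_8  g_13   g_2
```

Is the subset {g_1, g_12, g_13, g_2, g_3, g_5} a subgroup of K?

g_5 ∘ g_5 = g_8, which is not in {g_1, g_12, g_13, g_2, g_3, g_5}.
The subset is not closed under ∘, so it is not a subgroup.

No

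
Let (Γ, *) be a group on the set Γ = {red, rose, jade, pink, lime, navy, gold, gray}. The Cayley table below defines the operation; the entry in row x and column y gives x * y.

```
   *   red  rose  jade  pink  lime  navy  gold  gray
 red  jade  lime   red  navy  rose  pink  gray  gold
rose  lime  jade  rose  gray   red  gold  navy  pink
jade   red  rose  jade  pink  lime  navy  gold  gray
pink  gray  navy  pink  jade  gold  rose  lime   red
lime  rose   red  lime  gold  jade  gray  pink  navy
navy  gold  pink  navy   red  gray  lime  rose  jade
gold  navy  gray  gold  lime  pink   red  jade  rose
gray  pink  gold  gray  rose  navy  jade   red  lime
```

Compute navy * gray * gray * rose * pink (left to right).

lime

navy * gray = jade
jade * gray = gray
gray * rose = gold
gold * pink = lime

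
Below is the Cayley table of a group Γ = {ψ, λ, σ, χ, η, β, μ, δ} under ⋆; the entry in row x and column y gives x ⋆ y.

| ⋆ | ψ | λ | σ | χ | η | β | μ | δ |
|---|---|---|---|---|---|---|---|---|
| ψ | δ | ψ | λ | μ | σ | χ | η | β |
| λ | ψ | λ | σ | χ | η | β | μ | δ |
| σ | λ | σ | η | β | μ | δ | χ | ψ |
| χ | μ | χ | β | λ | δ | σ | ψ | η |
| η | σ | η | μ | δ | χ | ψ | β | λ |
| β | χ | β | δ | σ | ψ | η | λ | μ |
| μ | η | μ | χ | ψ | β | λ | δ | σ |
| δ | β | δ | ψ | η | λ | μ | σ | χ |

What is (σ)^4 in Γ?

σ^1 = σ
σ^2 = σ ⋆ σ = η
σ^3 = η ⋆ σ = μ
σ^4 = μ ⋆ σ = χ

χ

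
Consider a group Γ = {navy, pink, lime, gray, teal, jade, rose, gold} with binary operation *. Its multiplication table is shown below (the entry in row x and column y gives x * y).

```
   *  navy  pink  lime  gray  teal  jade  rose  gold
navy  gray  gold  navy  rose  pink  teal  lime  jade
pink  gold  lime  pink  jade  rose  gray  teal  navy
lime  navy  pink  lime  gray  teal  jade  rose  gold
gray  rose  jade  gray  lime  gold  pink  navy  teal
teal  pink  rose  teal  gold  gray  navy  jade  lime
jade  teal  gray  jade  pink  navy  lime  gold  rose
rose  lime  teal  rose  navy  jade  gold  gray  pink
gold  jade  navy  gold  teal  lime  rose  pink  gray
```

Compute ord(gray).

The identity element is lime (its row matches the header).
gray^1 = gray
gray^2 = gray * gray = lime
The first power of gray equal to the identity is gray^2, so ord(gray) = 2.

2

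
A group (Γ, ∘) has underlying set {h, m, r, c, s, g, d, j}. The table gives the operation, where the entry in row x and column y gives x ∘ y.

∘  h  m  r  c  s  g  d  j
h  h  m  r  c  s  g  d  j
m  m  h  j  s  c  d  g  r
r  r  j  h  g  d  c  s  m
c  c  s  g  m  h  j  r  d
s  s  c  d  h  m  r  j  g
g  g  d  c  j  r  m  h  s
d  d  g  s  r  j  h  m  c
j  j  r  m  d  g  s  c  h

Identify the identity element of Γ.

h

The identity e satisfies e ∘ x = x for all x, so its row in the table reproduces the column headers.
Row h reads: h, m, r, c, s, g, d, j — exactly the header order. So h is the identity.
(Structurally, Γ here is isomorphic to Z_2 x Z_4.)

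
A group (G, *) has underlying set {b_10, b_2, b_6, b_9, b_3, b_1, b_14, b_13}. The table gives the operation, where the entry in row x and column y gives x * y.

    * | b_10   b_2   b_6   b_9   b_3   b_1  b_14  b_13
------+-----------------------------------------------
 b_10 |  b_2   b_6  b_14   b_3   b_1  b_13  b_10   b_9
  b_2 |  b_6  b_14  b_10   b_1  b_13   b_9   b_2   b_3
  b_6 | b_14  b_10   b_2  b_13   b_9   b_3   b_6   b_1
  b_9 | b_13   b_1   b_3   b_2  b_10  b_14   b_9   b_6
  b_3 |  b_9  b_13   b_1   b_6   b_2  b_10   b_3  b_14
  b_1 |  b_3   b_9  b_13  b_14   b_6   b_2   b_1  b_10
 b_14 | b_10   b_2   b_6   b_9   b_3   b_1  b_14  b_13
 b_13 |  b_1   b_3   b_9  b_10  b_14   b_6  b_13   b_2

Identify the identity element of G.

The identity e satisfies e * x = x for all x, so its row in the table reproduces the column headers.
Row b_14 reads: b_10, b_2, b_6, b_9, b_3, b_1, b_14, b_13 — exactly the header order. So b_14 is the identity.

b_14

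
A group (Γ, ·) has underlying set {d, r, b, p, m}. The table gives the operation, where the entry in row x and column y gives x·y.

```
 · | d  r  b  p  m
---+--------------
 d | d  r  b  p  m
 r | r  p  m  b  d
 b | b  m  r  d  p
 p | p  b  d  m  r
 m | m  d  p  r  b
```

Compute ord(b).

5

The identity element is d (its row matches the header).
b^1 = b
b^2 = b·b = r
b^3 = r·b = m
b^4 = m·b = p
b^5 = p·b = d
The first power of b equal to the identity is b^5, so ord(b) = 5.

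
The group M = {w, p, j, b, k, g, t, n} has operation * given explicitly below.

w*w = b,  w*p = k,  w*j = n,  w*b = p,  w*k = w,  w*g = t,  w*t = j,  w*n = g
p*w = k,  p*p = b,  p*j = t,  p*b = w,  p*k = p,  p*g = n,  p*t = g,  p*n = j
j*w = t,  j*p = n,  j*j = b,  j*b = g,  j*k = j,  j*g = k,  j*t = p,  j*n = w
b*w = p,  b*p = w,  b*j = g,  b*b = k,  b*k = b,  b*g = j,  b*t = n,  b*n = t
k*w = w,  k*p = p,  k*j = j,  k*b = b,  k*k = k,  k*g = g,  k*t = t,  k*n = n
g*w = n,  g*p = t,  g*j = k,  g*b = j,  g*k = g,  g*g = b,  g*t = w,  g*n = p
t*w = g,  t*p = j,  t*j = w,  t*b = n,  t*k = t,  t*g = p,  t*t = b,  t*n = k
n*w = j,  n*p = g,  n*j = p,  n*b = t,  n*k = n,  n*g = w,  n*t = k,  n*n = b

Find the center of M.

An element z is central iff its row equals its column in the table.
For t: t*w = g ≠ j = w*t, so t ∉ Z.
Checking each element this way leaves Z(M) = {b, k}.

{b, k}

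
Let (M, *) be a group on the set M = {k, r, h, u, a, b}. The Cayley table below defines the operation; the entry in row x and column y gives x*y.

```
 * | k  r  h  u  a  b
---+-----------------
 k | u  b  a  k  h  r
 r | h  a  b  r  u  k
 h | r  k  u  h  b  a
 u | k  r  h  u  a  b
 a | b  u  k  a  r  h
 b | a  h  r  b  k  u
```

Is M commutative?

No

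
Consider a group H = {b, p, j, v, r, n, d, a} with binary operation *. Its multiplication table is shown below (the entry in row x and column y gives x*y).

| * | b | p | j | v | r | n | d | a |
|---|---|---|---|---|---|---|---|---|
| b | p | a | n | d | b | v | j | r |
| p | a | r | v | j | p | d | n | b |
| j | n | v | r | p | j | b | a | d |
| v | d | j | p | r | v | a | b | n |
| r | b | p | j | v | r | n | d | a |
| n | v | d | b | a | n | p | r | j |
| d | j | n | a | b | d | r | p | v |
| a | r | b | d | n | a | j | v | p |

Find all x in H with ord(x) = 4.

Identity is r. Compute the order of each non-identity element by repeated multiplication:
  b: b → p → a → r  (order 4)
  p: p → r  (order 2)
  j: j → r  (order 2)
  v: v → r  (order 2)
  n: n → p → d → r  (order 4)
  d: d → p → n → r  (order 4)
  a: a → p → b → r  (order 4)
Elements of order 4: {a, b, d, n}.

{a, b, d, n}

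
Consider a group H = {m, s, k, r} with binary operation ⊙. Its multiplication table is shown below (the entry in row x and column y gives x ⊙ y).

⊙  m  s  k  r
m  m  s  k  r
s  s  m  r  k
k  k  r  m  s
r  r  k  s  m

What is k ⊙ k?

Read row k, column k: k ⊙ k = m.

m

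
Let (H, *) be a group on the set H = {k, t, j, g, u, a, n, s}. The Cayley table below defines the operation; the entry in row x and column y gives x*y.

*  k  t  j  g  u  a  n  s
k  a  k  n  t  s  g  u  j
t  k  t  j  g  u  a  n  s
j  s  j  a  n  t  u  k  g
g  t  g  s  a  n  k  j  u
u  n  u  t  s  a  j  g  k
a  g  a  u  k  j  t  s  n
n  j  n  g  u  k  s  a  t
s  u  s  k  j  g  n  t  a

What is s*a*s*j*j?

a

s*a = n
n*s = t
t*j = j
j*j = a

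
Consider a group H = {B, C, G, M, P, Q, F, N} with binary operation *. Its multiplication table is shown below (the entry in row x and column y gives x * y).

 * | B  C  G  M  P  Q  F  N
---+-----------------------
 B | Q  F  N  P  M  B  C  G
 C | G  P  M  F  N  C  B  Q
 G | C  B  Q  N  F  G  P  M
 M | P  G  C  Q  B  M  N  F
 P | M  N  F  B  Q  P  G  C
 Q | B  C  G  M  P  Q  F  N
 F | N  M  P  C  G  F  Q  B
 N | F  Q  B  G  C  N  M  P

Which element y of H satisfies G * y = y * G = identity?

First locate the identity: row Q matches the header, so Q is the identity.
Scan row G for Q: G * G = Q. Hence G^(-1) = G.

G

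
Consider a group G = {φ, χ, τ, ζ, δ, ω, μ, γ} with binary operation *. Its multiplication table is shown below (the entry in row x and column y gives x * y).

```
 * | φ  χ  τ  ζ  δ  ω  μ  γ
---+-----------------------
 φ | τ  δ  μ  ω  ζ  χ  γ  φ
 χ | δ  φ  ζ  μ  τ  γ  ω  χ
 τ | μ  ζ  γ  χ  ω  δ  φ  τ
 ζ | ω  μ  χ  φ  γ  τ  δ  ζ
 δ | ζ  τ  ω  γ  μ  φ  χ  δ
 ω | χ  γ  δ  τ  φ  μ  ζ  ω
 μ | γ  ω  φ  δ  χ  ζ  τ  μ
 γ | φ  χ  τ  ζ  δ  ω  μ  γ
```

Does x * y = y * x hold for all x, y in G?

Yes

Check whether the table is symmetric across its main diagonal.
Every entry (row x, col y) equals the entry (row y, col x), so G is abelian.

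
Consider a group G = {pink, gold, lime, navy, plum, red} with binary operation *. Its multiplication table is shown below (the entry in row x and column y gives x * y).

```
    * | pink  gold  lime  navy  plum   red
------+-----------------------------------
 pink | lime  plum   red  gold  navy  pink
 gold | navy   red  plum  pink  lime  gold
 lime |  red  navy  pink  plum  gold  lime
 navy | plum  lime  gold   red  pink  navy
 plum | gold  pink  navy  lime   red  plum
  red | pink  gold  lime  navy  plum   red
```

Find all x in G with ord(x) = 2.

{gold, navy, plum}

Identity is red. Compute the order of each non-identity element by repeated multiplication:
  pink: pink → lime → red  (order 3)
  gold: gold → red  (order 2)
  lime: lime → pink → red  (order 3)
  navy: navy → red  (order 2)
  plum: plum → red  (order 2)
Elements of order 2: {gold, navy, plum}.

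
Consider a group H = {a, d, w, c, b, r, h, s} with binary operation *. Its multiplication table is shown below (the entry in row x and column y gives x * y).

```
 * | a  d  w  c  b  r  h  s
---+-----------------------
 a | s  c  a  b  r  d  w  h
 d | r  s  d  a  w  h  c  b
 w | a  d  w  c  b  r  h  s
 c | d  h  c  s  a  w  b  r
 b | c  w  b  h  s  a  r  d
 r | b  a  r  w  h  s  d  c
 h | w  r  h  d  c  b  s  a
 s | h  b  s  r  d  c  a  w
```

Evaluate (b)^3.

b^1 = b
b^2 = b * b = s
b^3 = s * b = d

d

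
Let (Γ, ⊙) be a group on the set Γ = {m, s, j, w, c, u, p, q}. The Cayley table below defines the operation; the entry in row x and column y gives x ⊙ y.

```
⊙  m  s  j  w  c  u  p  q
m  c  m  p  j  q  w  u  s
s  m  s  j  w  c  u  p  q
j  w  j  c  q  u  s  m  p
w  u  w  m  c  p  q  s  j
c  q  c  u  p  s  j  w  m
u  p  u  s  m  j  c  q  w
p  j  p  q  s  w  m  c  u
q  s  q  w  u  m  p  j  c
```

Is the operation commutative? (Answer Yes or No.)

m ⊙ p = u but p ⊙ m = j.
Since m and p do not commute, Γ is not abelian.

No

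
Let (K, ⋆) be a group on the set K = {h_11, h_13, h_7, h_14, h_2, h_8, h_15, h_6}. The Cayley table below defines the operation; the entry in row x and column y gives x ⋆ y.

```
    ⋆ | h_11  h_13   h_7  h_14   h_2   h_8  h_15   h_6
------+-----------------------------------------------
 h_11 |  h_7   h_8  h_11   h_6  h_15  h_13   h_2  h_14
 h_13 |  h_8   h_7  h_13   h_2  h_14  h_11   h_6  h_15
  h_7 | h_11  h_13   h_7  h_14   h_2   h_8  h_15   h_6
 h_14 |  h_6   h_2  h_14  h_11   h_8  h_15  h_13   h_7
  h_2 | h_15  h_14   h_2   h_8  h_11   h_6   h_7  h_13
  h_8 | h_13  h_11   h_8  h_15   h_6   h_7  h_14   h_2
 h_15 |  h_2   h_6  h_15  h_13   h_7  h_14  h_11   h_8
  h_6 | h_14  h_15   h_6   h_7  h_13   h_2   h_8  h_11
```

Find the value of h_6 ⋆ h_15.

h_8

Read row h_6, column h_15: h_6 ⋆ h_15 = h_8.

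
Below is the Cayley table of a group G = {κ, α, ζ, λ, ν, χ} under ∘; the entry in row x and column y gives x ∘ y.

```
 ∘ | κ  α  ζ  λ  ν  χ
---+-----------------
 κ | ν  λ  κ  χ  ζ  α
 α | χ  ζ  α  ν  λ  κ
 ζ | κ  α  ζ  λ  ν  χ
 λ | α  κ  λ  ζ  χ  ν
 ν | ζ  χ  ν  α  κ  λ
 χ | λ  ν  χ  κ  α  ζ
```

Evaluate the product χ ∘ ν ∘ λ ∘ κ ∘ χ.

χ ∘ ν = α
α ∘ λ = ν
ν ∘ κ = ζ
ζ ∘ χ = χ
(Structurally, G here is isomorphic to the symmetric group S_3.)

χ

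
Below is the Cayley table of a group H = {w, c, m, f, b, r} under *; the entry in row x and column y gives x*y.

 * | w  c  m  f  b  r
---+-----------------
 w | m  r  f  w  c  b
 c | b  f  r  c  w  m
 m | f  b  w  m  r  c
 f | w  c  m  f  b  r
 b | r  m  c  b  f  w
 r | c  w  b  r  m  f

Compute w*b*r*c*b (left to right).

w*b = c
c*r = m
m*c = b
b*b = f

f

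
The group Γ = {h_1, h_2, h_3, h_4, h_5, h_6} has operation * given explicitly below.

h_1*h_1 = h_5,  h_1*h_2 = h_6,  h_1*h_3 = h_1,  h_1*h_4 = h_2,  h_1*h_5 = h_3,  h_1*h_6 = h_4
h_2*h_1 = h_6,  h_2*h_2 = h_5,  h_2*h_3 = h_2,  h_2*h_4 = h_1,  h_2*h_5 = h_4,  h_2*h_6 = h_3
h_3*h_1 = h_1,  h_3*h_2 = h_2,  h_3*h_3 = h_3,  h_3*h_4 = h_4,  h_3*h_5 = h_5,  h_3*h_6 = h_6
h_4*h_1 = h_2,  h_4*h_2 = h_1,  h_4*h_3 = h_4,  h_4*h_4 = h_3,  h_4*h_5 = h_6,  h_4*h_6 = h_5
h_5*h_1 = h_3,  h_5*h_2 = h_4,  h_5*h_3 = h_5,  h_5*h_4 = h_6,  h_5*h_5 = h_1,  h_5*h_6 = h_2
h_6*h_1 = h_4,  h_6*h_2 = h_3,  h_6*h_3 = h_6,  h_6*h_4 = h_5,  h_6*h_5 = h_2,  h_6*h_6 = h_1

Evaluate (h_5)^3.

h_5^1 = h_5
h_5^2 = h_5 * h_5 = h_1
h_5^3 = h_1 * h_5 = h_3

h_3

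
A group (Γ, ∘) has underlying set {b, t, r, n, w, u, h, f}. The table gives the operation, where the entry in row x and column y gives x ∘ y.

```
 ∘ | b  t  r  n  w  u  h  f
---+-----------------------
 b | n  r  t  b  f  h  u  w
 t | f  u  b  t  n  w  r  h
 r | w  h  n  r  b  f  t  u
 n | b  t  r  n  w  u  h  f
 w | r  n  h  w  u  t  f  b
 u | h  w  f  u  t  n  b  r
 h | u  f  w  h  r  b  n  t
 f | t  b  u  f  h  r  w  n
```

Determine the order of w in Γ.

4

The identity element is n (its row matches the header).
w^1 = w
w^2 = w ∘ w = u
w^3 = u ∘ w = t
w^4 = t ∘ w = n
The first power of w equal to the identity is w^4, so ord(w) = 4.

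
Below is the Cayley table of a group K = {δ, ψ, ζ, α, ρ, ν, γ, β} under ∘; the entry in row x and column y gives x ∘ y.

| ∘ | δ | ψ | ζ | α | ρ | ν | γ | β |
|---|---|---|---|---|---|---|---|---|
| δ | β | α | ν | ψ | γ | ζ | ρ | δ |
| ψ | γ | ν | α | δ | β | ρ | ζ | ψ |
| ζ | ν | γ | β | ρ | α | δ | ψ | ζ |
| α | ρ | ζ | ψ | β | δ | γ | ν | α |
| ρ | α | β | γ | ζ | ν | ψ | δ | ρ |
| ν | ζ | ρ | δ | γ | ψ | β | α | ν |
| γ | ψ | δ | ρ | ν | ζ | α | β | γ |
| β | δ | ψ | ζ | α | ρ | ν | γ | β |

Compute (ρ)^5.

ρ^1 = ρ
ρ^2 = ρ ∘ ρ = ν
ρ^3 = ν ∘ ρ = ψ
ρ^4 = ψ ∘ ρ = β
ρ^5 = β ∘ ρ = ρ

ρ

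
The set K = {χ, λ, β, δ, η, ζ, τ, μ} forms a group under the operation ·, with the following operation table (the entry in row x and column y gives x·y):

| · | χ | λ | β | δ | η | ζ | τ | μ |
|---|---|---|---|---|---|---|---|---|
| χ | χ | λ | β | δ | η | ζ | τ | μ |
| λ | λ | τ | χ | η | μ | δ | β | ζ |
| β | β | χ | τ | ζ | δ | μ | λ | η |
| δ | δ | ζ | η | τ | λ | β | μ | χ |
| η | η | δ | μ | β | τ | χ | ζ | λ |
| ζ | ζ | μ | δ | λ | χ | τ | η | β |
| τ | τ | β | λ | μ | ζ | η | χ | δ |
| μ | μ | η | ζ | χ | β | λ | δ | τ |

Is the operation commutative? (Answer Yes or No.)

No

δ·λ = ζ but λ·δ = η.
Since δ and λ do not commute, K is not abelian.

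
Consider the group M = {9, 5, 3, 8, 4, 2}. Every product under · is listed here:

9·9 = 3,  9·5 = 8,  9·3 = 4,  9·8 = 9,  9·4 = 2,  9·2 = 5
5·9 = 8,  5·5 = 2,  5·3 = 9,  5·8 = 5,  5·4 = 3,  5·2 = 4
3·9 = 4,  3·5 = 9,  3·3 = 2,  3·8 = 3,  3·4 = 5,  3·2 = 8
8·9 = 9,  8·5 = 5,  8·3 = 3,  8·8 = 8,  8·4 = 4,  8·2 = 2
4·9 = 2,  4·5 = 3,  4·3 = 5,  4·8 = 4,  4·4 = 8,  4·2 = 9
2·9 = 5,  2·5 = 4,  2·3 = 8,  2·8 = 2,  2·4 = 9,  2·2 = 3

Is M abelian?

Check whether the table is symmetric across its main diagonal.
Every entry (row x, col y) equals the entry (row y, col x), so M is abelian.

Yes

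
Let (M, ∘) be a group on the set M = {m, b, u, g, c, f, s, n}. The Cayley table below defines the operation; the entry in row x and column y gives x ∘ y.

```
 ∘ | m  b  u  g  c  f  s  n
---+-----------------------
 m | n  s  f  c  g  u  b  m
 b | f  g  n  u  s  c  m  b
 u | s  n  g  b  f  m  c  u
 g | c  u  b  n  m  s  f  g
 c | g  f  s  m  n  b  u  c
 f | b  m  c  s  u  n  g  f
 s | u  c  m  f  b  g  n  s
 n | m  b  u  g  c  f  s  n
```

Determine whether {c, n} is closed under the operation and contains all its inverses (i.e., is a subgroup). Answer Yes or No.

Yes

{c, n} contains the identity n.
Checking products: every product of two elements of {c, n} (read from the table) lies in {c, n}, so the set is closed.
In a finite group, a nonempty closed subset is a subgroup. So {c, n} ≤ M.
(Structurally, M here is isomorphic to the dihedral group D_4.)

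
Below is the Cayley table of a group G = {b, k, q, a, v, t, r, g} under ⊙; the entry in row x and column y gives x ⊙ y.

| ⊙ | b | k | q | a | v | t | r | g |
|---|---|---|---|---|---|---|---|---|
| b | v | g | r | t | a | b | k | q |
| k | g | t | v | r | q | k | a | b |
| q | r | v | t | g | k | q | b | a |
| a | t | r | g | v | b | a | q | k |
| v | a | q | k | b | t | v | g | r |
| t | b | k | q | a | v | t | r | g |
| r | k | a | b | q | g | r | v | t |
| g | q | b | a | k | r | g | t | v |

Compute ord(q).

The identity element is t (its row matches the header).
q^1 = q
q^2 = q ⊙ q = t
The first power of q equal to the identity is q^2, so ord(q) = 2.

2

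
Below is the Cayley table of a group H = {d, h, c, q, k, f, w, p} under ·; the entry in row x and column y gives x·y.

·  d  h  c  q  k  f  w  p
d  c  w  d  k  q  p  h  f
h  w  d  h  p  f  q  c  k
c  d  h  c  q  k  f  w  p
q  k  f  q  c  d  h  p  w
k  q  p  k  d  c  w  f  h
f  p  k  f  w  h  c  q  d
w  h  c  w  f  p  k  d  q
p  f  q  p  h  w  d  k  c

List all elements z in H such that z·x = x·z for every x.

{c, d}

An element z is central iff its row equals its column in the table.
For k: k·w = f ≠ p = w·k, so k ∉ Z.
Checking each element this way leaves Z(H) = {c, d}.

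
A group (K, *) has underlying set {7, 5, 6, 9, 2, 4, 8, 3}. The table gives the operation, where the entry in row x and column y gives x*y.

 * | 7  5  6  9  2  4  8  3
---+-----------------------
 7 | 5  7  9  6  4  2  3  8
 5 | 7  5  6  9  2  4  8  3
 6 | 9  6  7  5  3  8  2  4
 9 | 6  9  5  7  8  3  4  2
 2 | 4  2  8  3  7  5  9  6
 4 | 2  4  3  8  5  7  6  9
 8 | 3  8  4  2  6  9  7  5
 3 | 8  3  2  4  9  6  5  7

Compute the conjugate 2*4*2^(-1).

4

The identity is 5. In row 2, the entry 5 sits in column 4, so 2^(-1) = 4.
2*4 = 5
5*4 = 4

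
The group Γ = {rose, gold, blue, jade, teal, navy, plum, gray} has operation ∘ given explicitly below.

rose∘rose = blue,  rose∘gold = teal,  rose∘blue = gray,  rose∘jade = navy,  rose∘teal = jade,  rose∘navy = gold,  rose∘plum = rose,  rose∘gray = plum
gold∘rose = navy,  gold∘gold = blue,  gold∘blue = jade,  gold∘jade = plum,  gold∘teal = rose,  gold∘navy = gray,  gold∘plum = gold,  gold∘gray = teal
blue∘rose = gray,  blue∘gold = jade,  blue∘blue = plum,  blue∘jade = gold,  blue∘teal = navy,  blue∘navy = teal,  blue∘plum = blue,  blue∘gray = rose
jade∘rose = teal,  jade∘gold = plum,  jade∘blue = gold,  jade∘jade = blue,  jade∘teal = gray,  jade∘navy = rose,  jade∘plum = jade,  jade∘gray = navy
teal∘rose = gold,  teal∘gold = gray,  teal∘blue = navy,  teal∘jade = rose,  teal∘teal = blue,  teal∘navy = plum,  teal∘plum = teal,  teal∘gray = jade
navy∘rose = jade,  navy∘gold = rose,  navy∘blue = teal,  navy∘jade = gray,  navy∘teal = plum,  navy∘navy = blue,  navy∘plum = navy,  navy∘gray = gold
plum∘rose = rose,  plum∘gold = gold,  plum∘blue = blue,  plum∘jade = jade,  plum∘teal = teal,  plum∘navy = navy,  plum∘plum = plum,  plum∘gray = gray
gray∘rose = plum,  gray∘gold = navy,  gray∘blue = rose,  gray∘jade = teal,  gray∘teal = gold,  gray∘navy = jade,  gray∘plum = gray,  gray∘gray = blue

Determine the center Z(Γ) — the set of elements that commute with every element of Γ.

An element z is central iff its row equals its column in the table.
For teal: teal ∘ rose = gold ≠ jade = rose ∘ teal, so teal ∉ Z.
Checking each element this way leaves Z(Γ) = {blue, plum}.

{blue, plum}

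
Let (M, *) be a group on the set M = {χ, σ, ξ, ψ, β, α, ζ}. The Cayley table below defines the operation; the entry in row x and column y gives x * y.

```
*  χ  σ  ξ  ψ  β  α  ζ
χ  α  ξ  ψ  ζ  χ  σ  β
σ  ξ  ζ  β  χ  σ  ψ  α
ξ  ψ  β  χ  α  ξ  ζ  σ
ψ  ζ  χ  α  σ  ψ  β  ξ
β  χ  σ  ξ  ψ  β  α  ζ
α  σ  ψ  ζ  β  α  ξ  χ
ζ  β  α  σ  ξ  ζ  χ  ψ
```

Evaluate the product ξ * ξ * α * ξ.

β

ξ * ξ = χ
χ * α = σ
σ * ξ = β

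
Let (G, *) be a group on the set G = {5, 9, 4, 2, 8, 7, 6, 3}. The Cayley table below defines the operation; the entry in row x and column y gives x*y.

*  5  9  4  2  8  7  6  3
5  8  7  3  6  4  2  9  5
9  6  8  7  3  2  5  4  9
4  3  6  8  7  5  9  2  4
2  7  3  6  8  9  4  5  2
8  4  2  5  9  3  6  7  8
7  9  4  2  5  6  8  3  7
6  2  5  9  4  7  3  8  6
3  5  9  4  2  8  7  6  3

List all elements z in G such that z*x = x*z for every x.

An element z is central iff its row equals its column in the table.
For 6: 6*9 = 5 ≠ 4 = 9*6, so 6 ∉ Z.
Checking each element this way leaves Z(G) = {3, 8}.

{3, 8}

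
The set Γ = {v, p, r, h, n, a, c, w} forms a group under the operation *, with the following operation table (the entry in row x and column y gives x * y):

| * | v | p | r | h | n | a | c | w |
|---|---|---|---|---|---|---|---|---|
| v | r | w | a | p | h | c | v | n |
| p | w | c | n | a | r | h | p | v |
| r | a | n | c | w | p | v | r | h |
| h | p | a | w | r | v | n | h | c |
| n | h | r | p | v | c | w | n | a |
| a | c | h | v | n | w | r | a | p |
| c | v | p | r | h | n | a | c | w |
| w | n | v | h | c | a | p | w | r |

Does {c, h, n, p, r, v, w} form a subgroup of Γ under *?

No

r * v = a, which is not in {c, h, n, p, r, v, w}.
The subset is not closed under *, so it is not a subgroup.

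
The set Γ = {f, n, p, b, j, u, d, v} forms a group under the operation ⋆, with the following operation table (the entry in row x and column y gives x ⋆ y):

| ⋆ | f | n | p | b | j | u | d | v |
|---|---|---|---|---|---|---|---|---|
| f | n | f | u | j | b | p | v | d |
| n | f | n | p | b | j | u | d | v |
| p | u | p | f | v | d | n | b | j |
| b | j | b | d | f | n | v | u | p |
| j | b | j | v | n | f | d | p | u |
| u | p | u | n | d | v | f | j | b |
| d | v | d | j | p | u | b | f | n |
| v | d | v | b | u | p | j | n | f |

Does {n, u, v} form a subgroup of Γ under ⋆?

u ⋆ u = f, which is not in {n, u, v}.
The subset is not closed under ⋆, so it is not a subgroup.

No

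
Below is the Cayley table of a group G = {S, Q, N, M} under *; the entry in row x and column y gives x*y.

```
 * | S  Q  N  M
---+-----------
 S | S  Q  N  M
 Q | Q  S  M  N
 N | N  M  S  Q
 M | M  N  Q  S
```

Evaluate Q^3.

Q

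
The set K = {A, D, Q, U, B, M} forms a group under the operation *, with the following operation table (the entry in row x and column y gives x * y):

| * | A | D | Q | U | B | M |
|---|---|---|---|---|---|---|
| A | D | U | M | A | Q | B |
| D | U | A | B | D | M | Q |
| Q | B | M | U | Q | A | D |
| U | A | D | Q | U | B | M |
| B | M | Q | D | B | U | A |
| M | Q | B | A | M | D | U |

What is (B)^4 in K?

U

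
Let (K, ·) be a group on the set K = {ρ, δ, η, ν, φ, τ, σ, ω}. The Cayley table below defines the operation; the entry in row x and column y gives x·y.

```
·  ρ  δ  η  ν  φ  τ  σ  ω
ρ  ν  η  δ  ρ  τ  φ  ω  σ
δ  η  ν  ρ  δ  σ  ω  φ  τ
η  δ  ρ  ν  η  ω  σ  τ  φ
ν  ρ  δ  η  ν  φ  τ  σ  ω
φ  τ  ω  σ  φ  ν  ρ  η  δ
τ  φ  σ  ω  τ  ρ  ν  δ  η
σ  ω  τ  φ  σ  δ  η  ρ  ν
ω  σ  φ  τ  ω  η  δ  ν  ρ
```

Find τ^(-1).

First locate the identity: row ν matches the header, so ν is the identity.
Scan row τ for ν: τ·τ = ν. Hence τ^(-1) = τ.
(Structurally, K here is isomorphic to the dihedral group D_4.)

τ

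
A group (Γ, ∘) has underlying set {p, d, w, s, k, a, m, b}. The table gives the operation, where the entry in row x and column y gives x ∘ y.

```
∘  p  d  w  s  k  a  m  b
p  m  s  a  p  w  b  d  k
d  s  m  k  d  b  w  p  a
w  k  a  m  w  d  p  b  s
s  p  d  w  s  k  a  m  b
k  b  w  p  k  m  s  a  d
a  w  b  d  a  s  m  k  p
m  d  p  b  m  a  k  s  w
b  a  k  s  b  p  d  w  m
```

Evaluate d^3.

d^1 = d
d^2 = d ∘ d = m
d^3 = m ∘ d = p

p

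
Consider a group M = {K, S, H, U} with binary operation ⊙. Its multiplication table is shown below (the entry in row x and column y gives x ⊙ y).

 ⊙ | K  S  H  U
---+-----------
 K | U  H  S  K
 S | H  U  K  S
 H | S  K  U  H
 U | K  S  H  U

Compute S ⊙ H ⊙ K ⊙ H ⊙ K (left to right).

S ⊙ H = K
K ⊙ K = U
U ⊙ H = H
H ⊙ K = S
(Structurally, M here is isomorphic to the Klein four-group V_4.)

S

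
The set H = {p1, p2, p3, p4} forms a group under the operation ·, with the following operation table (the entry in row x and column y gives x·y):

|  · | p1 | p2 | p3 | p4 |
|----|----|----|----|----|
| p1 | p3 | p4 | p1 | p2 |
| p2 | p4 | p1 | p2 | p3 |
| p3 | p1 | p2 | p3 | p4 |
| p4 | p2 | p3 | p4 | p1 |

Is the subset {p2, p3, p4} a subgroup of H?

p2·p2 = p1, which is not in {p2, p3, p4}.
The subset is not closed under ·, so it is not a subgroup.

No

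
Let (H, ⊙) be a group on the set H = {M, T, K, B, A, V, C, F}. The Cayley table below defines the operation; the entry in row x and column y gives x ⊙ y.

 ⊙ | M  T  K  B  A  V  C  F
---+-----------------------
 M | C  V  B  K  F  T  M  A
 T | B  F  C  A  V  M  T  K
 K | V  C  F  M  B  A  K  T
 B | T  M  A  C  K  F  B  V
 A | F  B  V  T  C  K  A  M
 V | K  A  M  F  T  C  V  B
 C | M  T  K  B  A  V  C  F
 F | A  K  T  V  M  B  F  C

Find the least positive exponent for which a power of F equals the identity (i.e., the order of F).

The identity element is C (its row matches the header).
F^1 = F
F^2 = F ⊙ F = C
The first power of F equal to the identity is F^2, so ord(F) = 2.
(Structurally, H here is isomorphic to the dihedral group D_4.)

2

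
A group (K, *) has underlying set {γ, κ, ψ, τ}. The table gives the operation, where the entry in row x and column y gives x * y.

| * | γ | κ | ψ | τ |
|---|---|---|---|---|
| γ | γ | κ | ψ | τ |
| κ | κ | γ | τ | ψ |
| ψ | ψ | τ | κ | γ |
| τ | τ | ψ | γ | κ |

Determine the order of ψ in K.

4

The identity element is γ (its row matches the header).
ψ^1 = ψ
ψ^2 = ψ * ψ = κ
ψ^3 = κ * ψ = τ
ψ^4 = τ * ψ = γ
The first power of ψ equal to the identity is ψ^4, so ord(ψ) = 4.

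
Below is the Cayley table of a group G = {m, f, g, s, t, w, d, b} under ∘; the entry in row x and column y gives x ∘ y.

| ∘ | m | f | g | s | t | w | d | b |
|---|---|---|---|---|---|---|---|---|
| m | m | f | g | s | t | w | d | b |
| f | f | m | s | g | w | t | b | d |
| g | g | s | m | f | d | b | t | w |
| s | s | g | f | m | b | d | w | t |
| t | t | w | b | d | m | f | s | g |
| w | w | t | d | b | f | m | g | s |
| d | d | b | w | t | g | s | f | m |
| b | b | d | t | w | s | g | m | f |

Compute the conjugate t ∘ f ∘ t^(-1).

The identity is m. In row t, the entry m sits in column t, so t^(-1) = t.
t ∘ f = w
w ∘ t = f

f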